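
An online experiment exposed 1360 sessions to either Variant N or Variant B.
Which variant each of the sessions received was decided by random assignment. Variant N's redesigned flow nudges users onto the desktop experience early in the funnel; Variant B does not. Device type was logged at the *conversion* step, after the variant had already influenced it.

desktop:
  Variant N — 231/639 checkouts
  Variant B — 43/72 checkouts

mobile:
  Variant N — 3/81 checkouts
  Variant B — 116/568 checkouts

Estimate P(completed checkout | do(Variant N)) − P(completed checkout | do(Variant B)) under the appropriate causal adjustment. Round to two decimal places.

+0.08

Device type is downstream of the variant. One should not condition on a consequence of treatment, so the overall rates are the right comparison.
The causal difference is the pooled difference: 0.325 − 0.248 = +0.077.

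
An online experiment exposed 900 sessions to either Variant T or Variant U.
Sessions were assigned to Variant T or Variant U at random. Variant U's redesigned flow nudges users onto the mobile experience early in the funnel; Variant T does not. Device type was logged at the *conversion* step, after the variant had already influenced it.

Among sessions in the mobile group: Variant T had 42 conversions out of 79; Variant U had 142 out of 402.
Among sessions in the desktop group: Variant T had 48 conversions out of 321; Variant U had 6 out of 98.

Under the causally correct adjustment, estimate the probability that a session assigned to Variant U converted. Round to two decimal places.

Device type is downstream of the variant. One should not condition on a consequence of treatment, so the overall rates are the right comparison.
So P(outcome | do(Variant U)) is just the pooled rate for Variant U: 148/500 = 0.296.

0.30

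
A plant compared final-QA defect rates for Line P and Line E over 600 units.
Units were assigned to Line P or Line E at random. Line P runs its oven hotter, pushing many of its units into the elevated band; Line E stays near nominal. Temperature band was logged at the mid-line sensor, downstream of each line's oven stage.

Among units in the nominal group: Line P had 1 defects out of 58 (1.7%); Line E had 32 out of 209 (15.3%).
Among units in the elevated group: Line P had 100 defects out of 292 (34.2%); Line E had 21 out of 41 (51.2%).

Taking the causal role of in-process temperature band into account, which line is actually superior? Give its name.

Line E

The stratified and pooled comparisons disagree (Line P wins within each in-process temperature band; Line E wins overall), so the answer turns on the causal role of in-process temperature band.
The distribution of in-process temperature band is itself part of what the line does — it is an intermediate outcome. Holding it fixed would remove that part of the effect; the total effect is the pooled difference.
Pooled: Line P 28.9% vs Line E 21.2%; Line E is lower overall.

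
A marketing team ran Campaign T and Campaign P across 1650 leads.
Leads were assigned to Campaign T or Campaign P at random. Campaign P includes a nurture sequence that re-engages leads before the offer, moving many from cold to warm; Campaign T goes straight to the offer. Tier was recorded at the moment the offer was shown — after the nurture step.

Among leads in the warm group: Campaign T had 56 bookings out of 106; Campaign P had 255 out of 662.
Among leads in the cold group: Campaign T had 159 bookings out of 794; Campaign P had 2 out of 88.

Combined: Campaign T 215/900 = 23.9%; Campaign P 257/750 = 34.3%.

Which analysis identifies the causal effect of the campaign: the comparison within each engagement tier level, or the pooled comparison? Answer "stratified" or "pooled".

The stratified and pooled comparisons disagree (Campaign T wins within each engagement tier; Campaign P wins overall), so the answer turns on the causal role of engagement tier.
Engagement tier is recorded after the campaign and is itself shifted by it — it sits on the causal path from campaign to outcome. Conditioning on a mediator would strip out part of the effect we want; the pooled comparison gives the total causal effect.
Pooled: Campaign T 23.9% vs Campaign P 34.3%; Campaign P is higher overall.

pooled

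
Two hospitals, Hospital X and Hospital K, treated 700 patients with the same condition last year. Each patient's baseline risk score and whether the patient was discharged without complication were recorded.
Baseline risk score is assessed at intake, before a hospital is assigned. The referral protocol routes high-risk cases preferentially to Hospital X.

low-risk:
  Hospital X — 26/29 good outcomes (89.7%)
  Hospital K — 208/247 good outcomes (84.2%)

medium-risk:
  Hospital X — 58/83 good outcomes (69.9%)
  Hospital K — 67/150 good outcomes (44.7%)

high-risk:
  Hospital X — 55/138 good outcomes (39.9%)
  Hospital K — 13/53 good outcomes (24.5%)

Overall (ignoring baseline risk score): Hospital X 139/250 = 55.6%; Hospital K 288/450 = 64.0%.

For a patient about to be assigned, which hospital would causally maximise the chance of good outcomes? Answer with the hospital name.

Baseline risk score satisfies the back-door criterion: it is not a descendant of the hospital, and it blocks the spurious path from hospital to outcome. Adjusting for it (i.e., using the within-baseline risk score rates) gives the causal effect.
Within each level — low-risk: 89.7% vs 84.2%; medium-risk: 69.9% vs 44.7%; high-risk: 39.9% vs 24.5% — Hospital X is higher every time.

Hospital X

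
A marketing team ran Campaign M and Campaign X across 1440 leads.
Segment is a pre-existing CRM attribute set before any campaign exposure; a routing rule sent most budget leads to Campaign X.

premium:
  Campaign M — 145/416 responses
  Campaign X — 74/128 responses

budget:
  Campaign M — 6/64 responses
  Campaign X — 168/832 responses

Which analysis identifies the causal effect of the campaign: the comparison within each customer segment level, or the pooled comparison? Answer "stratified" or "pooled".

Here customer segment is a common cause — it drives both which campaign a case falls under and the outcome. The crude comparison mixes populations; the stratum-specific rates are the causally relevant ones.
Within each level — premium: 34.9% vs 57.8%; budget: 9.4% vs 20.2% — Campaign X is higher every time.

stratified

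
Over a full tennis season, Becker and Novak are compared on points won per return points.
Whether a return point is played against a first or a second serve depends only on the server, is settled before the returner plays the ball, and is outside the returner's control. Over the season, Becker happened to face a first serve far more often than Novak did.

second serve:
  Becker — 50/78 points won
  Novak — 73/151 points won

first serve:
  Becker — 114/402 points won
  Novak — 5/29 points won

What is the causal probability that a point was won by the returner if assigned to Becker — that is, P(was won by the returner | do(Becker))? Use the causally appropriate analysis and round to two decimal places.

0.41

Within every serve type level Becker has the higher rate, yet pooled Novak does — Simpson's reversal.
Serve type is set before the player has any effect — it is not caused by the player — and it independently drives the outcome. That makes it a confounder, so the causal comparison is within serve type levels.
Standardising Becker to the population serve type mix: 0.347·50/78 + 0.653·114/402 = 0.408.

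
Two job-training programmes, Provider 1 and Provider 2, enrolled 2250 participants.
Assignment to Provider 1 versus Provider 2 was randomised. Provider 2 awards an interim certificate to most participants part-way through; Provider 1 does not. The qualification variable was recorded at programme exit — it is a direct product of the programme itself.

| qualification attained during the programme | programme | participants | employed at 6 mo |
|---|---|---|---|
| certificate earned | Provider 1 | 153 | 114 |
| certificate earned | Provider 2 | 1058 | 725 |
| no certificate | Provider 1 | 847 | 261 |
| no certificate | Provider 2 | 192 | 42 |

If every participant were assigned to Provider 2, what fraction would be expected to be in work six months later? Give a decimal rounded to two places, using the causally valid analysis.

Stratifying would compare programmes among participants the programmes themselves sorted into qualification attained during the programme groups — a form of selection on an intermediate. The unconditioned pooled rates give the total causal effect.
So P(outcome | do(Provider 2)) is just the pooled rate for Provider 2: 767/1250 = 0.614.

0.61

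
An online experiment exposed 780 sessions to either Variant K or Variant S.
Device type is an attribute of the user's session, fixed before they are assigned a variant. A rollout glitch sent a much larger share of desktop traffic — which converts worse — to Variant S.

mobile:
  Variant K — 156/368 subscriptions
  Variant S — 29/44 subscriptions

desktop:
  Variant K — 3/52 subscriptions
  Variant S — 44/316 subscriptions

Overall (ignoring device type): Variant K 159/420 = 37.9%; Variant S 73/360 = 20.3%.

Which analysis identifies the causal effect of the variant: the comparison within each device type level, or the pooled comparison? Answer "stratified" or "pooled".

stratified

The imbalance in device type arose from how sessions were allocated, not from anything the variant did; and device type independently affects the outcome. The pooled gap is confounded — condition on device type.
Within each level — mobile: 42.4% vs 65.9%; desktop: 5.8% vs 13.9% — Variant S is higher every time.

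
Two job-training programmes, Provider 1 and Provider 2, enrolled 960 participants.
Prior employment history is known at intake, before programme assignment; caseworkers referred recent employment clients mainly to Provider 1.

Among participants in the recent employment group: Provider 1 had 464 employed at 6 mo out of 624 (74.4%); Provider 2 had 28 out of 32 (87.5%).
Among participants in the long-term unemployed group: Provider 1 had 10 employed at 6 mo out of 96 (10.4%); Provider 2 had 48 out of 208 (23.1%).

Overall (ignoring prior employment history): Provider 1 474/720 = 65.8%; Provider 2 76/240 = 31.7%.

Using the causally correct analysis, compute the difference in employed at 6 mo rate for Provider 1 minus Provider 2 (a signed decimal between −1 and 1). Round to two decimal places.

Provider 2 is higher inside every prior employment history stratum but Provider 1 is higher in aggregate. Whether to stratify depends on how prior employment history relates to the programme.
Prior employment history is set before the programme has any effect — it is not caused by the programme — and it independently drives the outcome. That makes it a confounder, so the causal comparison is within prior employment history levels.
Adjusting over the population distribution of prior employment history: 0.683·(0.744−0.875) + 0.317·(0.104−0.231) = -0.130.

-0.13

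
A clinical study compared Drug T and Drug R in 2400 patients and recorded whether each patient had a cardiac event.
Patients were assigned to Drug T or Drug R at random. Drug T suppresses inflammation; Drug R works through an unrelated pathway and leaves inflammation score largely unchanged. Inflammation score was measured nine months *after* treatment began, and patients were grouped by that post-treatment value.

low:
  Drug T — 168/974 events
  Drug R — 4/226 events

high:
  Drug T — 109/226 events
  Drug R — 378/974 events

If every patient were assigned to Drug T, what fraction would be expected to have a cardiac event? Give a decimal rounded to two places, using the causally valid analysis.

0.23

Inflammation score here is a post-treatment variable shaped by the drug; conditioning on it would introduce bias rather than remove it. The overall comparison is the causal one.
So P(outcome | do(Drug T)) is just the pooled rate for Drug T: 277/1200 = 0.231.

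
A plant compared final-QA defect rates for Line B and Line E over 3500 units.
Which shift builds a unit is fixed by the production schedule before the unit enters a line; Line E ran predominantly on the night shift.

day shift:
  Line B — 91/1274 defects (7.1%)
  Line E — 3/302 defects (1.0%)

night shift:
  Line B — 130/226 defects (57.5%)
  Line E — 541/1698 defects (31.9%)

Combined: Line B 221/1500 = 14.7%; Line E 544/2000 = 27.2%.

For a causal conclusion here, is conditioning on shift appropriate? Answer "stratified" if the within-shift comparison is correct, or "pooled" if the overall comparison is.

The stratified and pooled comparisons disagree (Line E wins within each shift; Line B wins overall), so the answer turns on the causal role of shift.
Here shift is a common cause — it drives both which line a case falls under and the outcome. The crude comparison mixes populations; the stratum-specific rates are the causally relevant ones.
Within each level — day shift: 7.1% vs 1.0%; night shift: 57.5% vs 31.9% — Line E is lower every time.

stratified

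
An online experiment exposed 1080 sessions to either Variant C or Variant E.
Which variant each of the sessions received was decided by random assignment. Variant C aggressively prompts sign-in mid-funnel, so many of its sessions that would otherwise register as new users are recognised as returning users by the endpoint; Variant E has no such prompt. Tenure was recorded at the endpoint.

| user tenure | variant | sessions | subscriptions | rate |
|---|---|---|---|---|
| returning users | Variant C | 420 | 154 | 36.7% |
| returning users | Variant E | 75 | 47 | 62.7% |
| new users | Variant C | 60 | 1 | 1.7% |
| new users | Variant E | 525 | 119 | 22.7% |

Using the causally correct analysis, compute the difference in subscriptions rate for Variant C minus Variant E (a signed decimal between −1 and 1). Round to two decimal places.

Stratifying would compare variants among sessions the variants themselves sorted into user tenure groups — a form of selection on an intermediate. The unconditioned pooled rates give the total causal effect.
The causal difference is the pooled difference: 0.323 − 0.277 = +0.046.

+0.05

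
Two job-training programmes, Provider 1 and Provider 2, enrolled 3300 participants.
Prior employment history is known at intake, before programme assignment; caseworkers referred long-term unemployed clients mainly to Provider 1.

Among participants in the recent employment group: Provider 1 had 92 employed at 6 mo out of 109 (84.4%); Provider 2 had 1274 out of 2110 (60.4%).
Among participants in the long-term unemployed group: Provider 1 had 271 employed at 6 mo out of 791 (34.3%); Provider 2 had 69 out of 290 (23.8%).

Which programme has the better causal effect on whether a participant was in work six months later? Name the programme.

Provider 1 is higher inside every prior employment history stratum but Provider 2 is higher in aggregate. Whether to stratify depends on how prior employment history relates to the programme.
Here prior employment history is a common cause — it drives both which programme a case falls under and the outcome. The crude comparison mixes populations; the stratum-specific rates are the causally relevant ones.
Within each level — recent employment: 84.4% vs 60.4%; long-term unemployed: 34.3% vs 23.8% — Provider 1 is higher every time.

Provider 1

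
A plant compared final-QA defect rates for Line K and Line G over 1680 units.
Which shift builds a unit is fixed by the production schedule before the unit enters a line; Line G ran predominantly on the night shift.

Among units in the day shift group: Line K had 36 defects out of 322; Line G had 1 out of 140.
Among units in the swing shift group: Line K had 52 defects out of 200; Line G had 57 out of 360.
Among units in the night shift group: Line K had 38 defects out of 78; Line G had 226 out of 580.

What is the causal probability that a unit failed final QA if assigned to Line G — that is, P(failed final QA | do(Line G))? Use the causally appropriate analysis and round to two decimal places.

Nothing the line does changes shift; the imbalance is an allocation artefact. With shift also predicting the outcome, the pooled figure is confounded, and the within-stratum comparison is the causal one.
Standardising Line G to the population shift mix: 0.275·1/140 + 0.333·57/360 + 0.392·226/580 = 0.207.

0.21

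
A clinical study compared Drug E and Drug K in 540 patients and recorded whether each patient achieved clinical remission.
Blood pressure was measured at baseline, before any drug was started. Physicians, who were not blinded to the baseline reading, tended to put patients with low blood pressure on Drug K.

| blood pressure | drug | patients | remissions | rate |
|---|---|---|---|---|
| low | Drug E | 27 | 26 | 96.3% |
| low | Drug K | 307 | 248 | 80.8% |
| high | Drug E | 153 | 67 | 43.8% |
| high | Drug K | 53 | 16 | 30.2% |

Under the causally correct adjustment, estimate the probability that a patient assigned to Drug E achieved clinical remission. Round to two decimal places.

Drug E is higher inside every blood pressure stratum but Drug K is higher in aggregate. Whether to stratify depends on how blood pressure relates to the drug.
Here blood pressure is a common cause — it drives both which drug a case falls under and the outcome. The crude comparison mixes populations; the stratum-specific rates are the causally relevant ones.
Standardising Drug E to the population blood pressure mix: 0.619·26/27 + 0.381·67/153 = 0.763.

0.76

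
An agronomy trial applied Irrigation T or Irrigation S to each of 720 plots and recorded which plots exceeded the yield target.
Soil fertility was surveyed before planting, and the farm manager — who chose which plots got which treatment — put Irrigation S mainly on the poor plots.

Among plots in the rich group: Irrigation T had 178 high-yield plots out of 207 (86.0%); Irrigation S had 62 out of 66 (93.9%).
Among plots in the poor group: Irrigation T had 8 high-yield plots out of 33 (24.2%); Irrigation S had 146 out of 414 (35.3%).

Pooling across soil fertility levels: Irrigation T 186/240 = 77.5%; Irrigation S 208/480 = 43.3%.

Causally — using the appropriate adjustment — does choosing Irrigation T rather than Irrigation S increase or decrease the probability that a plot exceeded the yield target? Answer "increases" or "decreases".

Irrigation S is higher inside every soil fertility stratum but Irrigation T is higher in aggregate. Whether to stratify depends on how soil fertility relates to the irrigation.
Soil fertility differs across irrigations for reasons unrelated to any effect of the irrigation itself, and it separately predicts the outcome — a classic confounder. We must compare within soil fertility levels.
Within each level — rich: 86.0% vs 93.9%; poor: 24.2% vs 35.3% — Irrigation S is higher every time.

decreases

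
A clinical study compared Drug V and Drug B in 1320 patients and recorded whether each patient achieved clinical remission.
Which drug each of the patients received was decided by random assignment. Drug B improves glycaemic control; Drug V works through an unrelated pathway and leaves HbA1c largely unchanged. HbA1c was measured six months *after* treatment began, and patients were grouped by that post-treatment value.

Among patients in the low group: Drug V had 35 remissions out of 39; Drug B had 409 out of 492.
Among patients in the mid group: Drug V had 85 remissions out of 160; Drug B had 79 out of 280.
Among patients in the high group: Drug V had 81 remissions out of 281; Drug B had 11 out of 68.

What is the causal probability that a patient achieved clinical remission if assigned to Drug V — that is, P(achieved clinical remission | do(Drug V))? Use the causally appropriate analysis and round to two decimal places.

0.42

HbA1c is downstream of the drug. One should not condition on a consequence of treatment, so the overall rates are the right comparison.
So P(outcome | do(Drug V)) is just the pooled rate for Drug V: 201/480 = 0.419.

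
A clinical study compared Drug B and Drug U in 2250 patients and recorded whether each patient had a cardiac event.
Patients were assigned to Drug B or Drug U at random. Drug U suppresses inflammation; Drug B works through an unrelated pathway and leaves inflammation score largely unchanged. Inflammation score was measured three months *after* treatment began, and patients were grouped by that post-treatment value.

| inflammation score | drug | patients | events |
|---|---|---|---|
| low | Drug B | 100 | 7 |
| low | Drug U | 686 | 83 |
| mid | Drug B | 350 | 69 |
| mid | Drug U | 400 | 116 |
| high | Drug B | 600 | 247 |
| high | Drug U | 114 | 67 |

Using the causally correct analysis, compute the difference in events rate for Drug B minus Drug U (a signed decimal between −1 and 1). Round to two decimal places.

+0.09

Drug B is lower inside every inflammation score stratum but Drug U is lower in aggregate. Whether to stratify depends on how inflammation score relates to the drug.
The distribution of inflammation score is itself part of what the drug does — it is an intermediate outcome. Holding it fixed would remove that part of the effect; the total effect is the pooled difference.
The causal difference is the pooled difference: 0.308 − 0.222 = +0.086.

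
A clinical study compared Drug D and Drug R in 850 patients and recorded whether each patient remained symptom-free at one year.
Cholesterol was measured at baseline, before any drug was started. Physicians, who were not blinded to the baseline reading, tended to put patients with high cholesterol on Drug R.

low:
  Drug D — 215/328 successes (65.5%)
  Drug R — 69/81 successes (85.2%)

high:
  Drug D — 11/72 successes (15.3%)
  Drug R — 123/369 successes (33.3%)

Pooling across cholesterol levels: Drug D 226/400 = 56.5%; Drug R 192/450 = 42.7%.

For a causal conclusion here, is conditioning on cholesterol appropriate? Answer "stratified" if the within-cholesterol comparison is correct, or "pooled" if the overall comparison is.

Cholesterol differs across drugs for reasons unrelated to any effect of the drug itself, and it separately predicts the outcome — a classic confounder. We must compare within cholesterol levels.
Within each level — low: 65.5% vs 85.2%; high: 15.3% vs 33.3% — Drug R is higher every time.

stratified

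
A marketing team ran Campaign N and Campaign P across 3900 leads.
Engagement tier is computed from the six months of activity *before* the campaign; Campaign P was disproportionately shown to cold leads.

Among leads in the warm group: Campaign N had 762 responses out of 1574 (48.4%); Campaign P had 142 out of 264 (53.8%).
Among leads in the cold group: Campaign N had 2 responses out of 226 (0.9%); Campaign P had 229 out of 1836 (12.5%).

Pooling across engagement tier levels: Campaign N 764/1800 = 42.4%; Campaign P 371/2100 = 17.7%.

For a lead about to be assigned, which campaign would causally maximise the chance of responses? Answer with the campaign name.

Campaign P

The imbalance in engagement tier arose from how leads were allocated, not from anything the campaign did; and engagement tier independently affects the outcome. The pooled gap is confounded — condition on engagement tier.
Within each level — warm: 48.4% vs 53.8%; cold: 0.9% vs 12.5% — Campaign P is higher every time.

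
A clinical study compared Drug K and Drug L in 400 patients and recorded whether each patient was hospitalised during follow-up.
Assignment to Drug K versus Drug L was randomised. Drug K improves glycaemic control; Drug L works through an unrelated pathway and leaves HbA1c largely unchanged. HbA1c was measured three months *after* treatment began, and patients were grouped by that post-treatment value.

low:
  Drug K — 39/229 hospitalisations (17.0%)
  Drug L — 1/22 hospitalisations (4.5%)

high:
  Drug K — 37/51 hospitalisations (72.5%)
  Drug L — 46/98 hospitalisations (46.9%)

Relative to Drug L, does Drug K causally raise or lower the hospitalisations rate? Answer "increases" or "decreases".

HbA1c is downstream of the drug. One should not condition on a consequence of treatment, so the overall rates are the right comparison.
Pooled: Drug K 27.1% vs Drug L 39.2%; Drug K is lower overall.

decreases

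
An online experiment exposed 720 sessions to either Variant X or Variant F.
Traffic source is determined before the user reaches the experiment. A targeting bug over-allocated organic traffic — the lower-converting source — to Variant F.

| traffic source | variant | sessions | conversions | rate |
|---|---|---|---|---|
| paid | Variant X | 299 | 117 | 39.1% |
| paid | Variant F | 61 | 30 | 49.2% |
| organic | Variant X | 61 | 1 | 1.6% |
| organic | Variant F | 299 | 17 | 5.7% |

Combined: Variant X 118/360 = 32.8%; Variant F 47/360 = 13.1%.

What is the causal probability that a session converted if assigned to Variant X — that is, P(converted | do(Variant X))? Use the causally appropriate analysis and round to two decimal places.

0.20

Within every traffic source level Variant F has the higher rate, yet pooled Variant X does — Simpson's reversal.
Traffic source differs across variants for reasons unrelated to any effect of the variant itself, and it separately predicts the outcome — a classic confounder. We must compare within traffic source levels.
Standardising Variant X to the population traffic source mix: 0.500·117/299 + 0.500·1/61 = 0.204.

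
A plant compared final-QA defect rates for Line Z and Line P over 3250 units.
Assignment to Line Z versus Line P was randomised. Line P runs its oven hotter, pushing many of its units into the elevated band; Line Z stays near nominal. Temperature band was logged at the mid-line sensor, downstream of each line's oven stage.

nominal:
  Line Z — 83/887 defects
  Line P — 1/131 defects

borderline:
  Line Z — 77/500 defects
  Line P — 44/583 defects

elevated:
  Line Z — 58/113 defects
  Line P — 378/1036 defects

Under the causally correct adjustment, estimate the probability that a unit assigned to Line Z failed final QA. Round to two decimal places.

The stratified and pooled comparisons disagree (Line P wins within each in-process temperature band; Line Z wins overall), so the answer turns on the causal role of in-process temperature band.
In-process temperature band here is a post-treatment variable shaped by the line; conditioning on it would introduce bias rather than remove it. The overall comparison is the causal one.
So P(outcome | do(Line Z)) is just the pooled rate for Line Z: 218/1500 = 0.145.

0.15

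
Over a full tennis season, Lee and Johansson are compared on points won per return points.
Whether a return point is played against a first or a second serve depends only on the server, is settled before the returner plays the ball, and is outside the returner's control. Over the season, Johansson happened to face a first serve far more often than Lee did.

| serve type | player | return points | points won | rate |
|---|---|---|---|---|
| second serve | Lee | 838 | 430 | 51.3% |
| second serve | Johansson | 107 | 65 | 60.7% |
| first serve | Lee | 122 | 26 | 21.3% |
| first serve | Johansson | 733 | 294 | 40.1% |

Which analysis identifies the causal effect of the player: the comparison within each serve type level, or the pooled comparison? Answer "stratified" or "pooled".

stratified

Nothing the player does changes serve type; the imbalance is an allocation artefact. With serve type also predicting the outcome, the pooled figure is confounded, and the within-stratum comparison is the causal one.
Within each level — second serve: 51.3% vs 60.7%; first serve: 21.3% vs 40.1% — Johansson is higher every time.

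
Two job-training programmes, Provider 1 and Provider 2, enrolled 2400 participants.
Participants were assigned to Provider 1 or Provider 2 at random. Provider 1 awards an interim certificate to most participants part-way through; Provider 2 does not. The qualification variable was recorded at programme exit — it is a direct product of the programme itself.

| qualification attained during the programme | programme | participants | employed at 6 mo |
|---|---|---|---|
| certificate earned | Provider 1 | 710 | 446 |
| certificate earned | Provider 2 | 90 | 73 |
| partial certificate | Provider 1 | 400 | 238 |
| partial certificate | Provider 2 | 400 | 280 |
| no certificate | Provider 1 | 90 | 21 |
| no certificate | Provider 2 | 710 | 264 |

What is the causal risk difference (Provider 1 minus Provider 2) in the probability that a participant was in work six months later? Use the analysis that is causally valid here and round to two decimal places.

Within every qualification attained during the programme level Provider 2 has the higher rate, yet pooled Provider 1 does — Simpson's reversal.
Qualification attained during the programme here is a post-treatment variable shaped by the programme; conditioning on it would introduce bias rather than remove it. The overall comparison is the causal one.
The causal difference is the pooled difference: 0.588 − 0.514 = +0.073.

+0.07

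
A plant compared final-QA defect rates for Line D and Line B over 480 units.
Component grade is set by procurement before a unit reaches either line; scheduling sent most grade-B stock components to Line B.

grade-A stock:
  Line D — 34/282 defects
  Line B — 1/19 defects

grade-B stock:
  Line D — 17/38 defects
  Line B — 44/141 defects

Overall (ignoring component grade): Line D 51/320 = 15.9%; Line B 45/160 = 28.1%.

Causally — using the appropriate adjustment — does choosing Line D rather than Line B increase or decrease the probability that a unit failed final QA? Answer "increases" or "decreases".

Since component grade is a pre-existing factor (not a product of the line) and it affects the outcome on its own, it is a confounder. The stratified rates, not the pooled rate, identify the causal effect.
Within each level — grade-A stock: 12.1% vs 5.3%; grade-B stock: 44.7% vs 31.2% — Line B is lower every time.

increases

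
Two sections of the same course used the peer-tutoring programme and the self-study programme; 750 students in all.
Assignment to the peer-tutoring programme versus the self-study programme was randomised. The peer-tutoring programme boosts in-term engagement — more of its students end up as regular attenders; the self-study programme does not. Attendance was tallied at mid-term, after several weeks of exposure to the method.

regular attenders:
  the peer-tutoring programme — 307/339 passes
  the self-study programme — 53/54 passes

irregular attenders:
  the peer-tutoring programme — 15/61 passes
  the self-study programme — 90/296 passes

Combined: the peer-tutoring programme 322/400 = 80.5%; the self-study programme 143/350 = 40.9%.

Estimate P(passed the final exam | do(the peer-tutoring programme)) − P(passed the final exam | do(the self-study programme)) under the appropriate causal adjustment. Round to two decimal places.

+0.40

The distribution of mid-term attendance is itself part of what the teaching method does — it is an intermediate outcome. Holding it fixed would remove that part of the effect; the total effect is the pooled difference.
The causal difference is the pooled difference: 0.805 − 0.409 = +0.396.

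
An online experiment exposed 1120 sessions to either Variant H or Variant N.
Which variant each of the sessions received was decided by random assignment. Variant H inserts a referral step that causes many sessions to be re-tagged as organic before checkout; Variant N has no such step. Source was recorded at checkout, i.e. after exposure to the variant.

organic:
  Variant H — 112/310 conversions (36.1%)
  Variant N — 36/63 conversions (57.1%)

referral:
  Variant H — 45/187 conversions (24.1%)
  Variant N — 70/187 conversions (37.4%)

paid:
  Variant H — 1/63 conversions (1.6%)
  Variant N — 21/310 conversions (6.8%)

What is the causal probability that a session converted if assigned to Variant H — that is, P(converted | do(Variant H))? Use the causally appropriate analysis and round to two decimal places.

Stratifying would compare variants among sessions the variants themselves sorted into traffic source groups — a form of selection on an intermediate. The unconditioned pooled rates give the total causal effect.
So P(outcome | do(Variant H)) is just the pooled rate for Variant H: 158/560 = 0.282.

0.28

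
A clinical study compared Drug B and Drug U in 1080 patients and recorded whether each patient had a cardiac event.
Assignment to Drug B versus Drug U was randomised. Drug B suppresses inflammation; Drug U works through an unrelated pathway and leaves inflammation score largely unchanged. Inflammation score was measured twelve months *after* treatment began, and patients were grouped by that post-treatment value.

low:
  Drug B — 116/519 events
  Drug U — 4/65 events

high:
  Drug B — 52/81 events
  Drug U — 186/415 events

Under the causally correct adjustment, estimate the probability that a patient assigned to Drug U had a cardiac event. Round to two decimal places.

0.40

The inflammation score-specific comparison favours Drug U throughout, but the pooled figures favour Drug B. The question is whether to condition on inflammation score.
Stratifying would compare drugs among patients the drugs themselves sorted into inflammation score groups — a form of selection on an intermediate. The unconditioned pooled rates give the total causal effect.
So P(outcome | do(Drug U)) is just the pooled rate for Drug U: 190/480 = 0.396.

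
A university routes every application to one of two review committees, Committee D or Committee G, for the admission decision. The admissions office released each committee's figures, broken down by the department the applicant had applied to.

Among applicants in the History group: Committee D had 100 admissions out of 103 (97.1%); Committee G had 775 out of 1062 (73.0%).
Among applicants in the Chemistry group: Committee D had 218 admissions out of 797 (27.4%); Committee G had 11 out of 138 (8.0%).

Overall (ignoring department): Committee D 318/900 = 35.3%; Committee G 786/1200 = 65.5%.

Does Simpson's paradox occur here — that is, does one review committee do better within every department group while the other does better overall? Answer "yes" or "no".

Within each department level (History 97.1% vs 73.0%; Chemistry 27.4% vs 8.0%), Committee D has the higher rate every time. Pooled: 35.3% vs 65.5% — Committee G has the higher rate overall. The two comparisons disagree.

yes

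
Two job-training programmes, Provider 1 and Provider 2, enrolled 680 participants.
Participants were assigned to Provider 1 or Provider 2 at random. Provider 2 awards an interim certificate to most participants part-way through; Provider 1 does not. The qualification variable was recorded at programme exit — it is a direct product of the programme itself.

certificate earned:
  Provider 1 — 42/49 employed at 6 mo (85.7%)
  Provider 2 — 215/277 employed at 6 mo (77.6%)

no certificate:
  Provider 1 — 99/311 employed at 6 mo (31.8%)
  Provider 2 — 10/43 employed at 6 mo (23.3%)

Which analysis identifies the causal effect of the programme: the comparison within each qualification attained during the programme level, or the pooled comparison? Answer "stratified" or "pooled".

pooled

The stratified and pooled comparisons disagree (Provider 1 wins within each qualification attained during the programme; Provider 2 wins overall), so the answer turns on the causal role of qualification attained during the programme.
Qualification attained during the programme here is a post-treatment variable shaped by the programme; conditioning on it would introduce bias rather than remove it. The overall comparison is the causal one.
Pooled: Provider 1 39.2% vs Provider 2 70.3%; Provider 2 is higher overall.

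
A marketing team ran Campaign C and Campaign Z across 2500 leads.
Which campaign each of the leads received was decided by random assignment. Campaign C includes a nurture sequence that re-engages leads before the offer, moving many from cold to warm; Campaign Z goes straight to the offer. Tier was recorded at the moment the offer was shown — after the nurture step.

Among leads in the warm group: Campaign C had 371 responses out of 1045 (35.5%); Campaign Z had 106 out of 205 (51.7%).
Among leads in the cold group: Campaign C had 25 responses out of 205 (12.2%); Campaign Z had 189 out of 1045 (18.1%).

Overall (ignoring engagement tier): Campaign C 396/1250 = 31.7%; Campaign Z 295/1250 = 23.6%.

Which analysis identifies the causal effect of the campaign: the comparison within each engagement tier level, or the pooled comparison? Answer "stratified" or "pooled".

pooled

Engagement tier is downstream of the campaign. One should not condition on a consequence of treatment, so the overall rates are the right comparison.
Pooled: Campaign C 31.7% vs Campaign Z 23.6%; Campaign C is higher overall.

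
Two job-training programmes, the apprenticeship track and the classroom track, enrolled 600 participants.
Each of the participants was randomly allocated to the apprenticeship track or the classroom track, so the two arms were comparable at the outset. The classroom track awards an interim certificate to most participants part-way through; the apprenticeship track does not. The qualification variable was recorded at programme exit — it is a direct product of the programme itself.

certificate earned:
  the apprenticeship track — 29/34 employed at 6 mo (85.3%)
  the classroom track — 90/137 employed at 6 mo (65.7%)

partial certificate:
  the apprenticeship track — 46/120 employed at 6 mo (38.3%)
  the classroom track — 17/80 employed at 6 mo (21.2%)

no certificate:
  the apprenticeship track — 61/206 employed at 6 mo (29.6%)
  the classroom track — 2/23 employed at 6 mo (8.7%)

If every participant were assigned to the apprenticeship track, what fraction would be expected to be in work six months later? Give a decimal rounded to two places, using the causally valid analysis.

Qualification attained during the programme is recorded after the programme and is itself shifted by it — it sits on the causal path from programme to outcome. Conditioning on a mediator would strip out part of the effect we want; the pooled comparison gives the total causal effect.
So P(outcome | do(the apprenticeship track)) is just the pooled rate for the apprenticeship track: 136/360 = 0.378.

0.38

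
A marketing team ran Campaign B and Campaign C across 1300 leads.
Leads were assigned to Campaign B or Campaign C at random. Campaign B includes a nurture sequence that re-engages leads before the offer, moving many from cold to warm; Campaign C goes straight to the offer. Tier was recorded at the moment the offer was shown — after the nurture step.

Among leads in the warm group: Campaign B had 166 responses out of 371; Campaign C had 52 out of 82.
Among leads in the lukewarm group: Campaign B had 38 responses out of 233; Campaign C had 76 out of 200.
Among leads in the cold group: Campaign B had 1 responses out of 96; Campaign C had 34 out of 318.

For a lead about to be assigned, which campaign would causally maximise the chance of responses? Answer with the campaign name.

Campaign B

Engagement tier is downstream of the campaign. One should not condition on a consequence of treatment, so the overall rates are the right comparison.
Pooled: Campaign B 29.3% vs Campaign C 27.0%; Campaign B is higher overall.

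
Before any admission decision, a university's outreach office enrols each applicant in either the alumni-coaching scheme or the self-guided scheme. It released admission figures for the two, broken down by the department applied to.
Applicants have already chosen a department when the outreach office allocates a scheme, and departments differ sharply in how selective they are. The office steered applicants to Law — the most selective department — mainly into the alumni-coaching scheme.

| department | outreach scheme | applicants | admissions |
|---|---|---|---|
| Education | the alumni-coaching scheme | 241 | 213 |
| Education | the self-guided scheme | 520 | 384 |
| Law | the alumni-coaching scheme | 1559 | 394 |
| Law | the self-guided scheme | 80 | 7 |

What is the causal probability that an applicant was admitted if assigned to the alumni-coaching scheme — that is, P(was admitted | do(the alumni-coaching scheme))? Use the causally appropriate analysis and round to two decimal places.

Department differs across outreach schemes for reasons unrelated to any effect of the outreach scheme itself, and it separately predicts the outcome — a classic confounder. We must compare within department levels.
Standardising the alumni-coaching scheme to the population department mix: 0.317·213/241 + 0.683·394/1559 = 0.453.

0.45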